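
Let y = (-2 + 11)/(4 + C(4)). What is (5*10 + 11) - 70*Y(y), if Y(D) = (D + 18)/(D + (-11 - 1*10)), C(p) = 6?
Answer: 8497/67 ≈ 126.82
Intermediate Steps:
y = 9/10 (y = (-2 + 11)/(4 + 6) = 9/10 ≈ 0.90000)
Y(D) = (18 + D)/(-21 + D) (Y(D) = (18 + D)/(D + (-11 - 10)) = (18 + D)/(D - 21) = (18 + D)/(-21 + D))
(5*10 + 11) - 70*Y(y) = (5*10 + 11) - 70*(18 + 9/10)/(-21 + 9/10) = (50 + 11) - 70*189/((-201/10)*10) = 61 - (-700)*189/(201*10) = 61 - 70*(-63/67) = 61 + 4410/67 = 8497/67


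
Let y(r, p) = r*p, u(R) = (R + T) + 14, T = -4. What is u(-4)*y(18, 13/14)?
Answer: 702/7 ≈ 100.29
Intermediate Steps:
u(R) = 10 + R (u(R) = (R - 4) + 14 = (-4 + R) + 14 = 10 + R)
y(r, p) = p*r
u(-4)*y(18, 13/14) = (10 - 4)*((13/14)*18) = 6*((13*(1/14))*18) = 6*((13/14)*18) = 6*(117/7) = 702/7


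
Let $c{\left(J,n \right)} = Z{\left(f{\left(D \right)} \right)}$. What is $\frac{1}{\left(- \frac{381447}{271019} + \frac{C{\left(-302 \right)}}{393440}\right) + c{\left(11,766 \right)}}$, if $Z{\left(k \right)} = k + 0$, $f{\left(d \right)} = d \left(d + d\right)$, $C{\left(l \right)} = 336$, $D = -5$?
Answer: $\frac{6664357210}{323843770169} \approx 0.020579$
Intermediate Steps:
$f{\left(d \right)} = 2 d^{2}$ ($f{\left(d \right)} = d 2 d = 2 d^{2}$)
$Z{\left(k \right)} = k$
$c{\left(J,n \right)} = 50$ ($c{\left(J,n \right)} = 2 \left(-5\right)^{2} = 2 \cdot 25 = 50$)
$\frac{1}{\left(- \frac{381447}{271019} + \frac{C{\left(-302 \right)}}{393440}\right) + c{\left(11,766 \right)}} = \frac{1}{\left(- \frac{381447}{271019} + \frac{336}{393440}\right) + 50} = \frac{1}{\left(\left(-381447\right) \frac{1}{271019} + 336 \cdot \frac{1}{393440}\right) + 50} = \frac{1}{\left(- \frac{381447}{271019} + \frac{21}{24590}\right) + 50} = \frac{1}{- \frac{9374090331}{6664357210} + 50} = \frac{1}{\frac{323843770169}{6664357210}} = \frac{6664357210}{323843770169}$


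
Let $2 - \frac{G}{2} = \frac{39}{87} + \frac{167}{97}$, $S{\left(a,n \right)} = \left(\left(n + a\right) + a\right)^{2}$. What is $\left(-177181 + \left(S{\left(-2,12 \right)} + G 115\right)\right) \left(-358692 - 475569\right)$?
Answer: $\frac{415745677629921}{2813} \approx 1.4779 \cdot 10^{11}$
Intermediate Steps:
$S{\left(a,n \right)} = \left(n + 2 a\right)^{2}$ ($S{\left(a,n \right)} = \left(\left(a + n\right) + a\right)^{2} = \left(n + 2 a\right)^{2}$)
$G = - \frac{956}{2813}$ ($G = 4 - 2 \left(\frac{39}{87} + \frac{167}{97}\right) = 4 - 2 \left(39 \cdot \frac{1}{87} + 167 \cdot \frac{1}{97}\right) = 4 - 2 \left(\frac{13}{29} + \frac{167}{97}\right) = 4 - \frac{12208}{2813} = - \frac{956}{2813} \approx -0.33985$)
$\left(-177181 + \left(S{\left(-2,12 \right)} + G 115\right)\right) \left(-358692 - 475569\right) = \left(-177181 + \left(\left(12 + 2 \left(-2\right)\right)^{2} - \frac{109940}{2813}\right)\right) \left(-358692 - 475569\right) = \left(-177181 - \left(\frac{109940}{2813} - \left(12 - 4\right)^{2}\right)\right) \left(-834261\right) = \left(-177181 - \left(\frac{109940}{2813} - 8^{2}\right)\right) \left(-834261\right) = \left(-177181 + \left(64 - \frac{109940}{2813}\right)\right) \left(-834261\right) = \left(-177181 + \frac{70092}{2813}\right) \left(-834261\right) = \left(- \frac{498340061}{2813}\right) \left(-834261\right) = \frac{415745677629921}{2813}$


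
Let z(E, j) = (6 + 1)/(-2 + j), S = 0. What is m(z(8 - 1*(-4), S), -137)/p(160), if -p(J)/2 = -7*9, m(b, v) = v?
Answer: -137/126 ≈ -1.0873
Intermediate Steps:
z(E, j) = 7/(-2 + j)
p(J) = 126 (p(J) = -(-14)*9 = -2*(-63) = 126)
m(z(8 - 1*(-4), S), -137)/p(160) = -137/126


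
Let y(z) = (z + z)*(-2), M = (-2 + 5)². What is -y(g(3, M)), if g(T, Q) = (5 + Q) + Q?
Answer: 92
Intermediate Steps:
M = 9 (M = 3² = 9)
g(T, Q) = 5 + 2*Q
y(z) = -4*z (y(z) = (2*z)*(-2) = -4*z)
-y(g(3, M)) = -(-4)*(5 + 2*9) = -(-4)*(5 + 18) = -(-4)*23 = -1*(-92) = 92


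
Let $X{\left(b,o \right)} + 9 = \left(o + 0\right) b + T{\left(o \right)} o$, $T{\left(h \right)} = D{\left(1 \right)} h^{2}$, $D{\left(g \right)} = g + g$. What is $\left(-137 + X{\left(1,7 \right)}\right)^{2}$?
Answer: $299209$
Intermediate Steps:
$D{\left(g \right)} = 2 g$
$T{\left(h \right)} = 2 h^{2}$ ($T{\left(h \right)} = 2 \cdot 1 h^{2} = 2 h^{2}$)
$X{\left(b,o \right)} = -9 + 2 o^{3} + b o$ ($X{\left(b,o \right)} = -9 + \left(\left(o + 0\right) b + 2 o^{2} o\right) = -9 + \left(o b + 2 o^{3}\right) = -9 + \left(b o + 2 o^{3}\right) = -9 + \left(2 o^{3} + b o\right) = -9 + 2 o^{3} + b o$)
$\left(-137 + X{\left(1,7 \right)}\right)^{2} = \left(-137 + \left(-9 + 2 \cdot 7^{3} + 1 \cdot 7\right)\right)^{2} = \left(-137 + \left(-9 + 2 \cdot 343 + 7\right)\right)^{2} = \left(-137 + \left(-9 + 686 + 7\right)\right)^{2} = \left(-137 + 684\right)^{2} = 547^{2} = 299209$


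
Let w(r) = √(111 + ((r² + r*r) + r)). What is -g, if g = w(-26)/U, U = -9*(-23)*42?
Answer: -√1437/8694 ≈ -0.0043602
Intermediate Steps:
U = 8694 (U = 207*42 = 8694)
w(r) = √(111 + r + 2*r²) (w(r) = √(111 + ((r² + r²) + r)) = √(111 + (2*r² + r)) = √(111 + (r + 2*r²)) = √(111 + r + 2*r²))
g = √1437/8694 (g = √(111 - 26 + 2*(-26)²)/8694 = √(111 - 26 + 2*676)*(1/8694) = √(111 - 26 + 1352)*(1/8694) = √1437*(1/8694) = √1437/8694 ≈ 0.0043602)
-g = -√1437/8694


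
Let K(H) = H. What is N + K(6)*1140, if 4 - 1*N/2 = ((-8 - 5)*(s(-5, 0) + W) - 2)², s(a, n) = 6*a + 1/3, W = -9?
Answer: -4450376/9 ≈ -4.9449e+5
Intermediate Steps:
s(a, n) = ⅓ + 6*a (s(a, n) = 6*a + 1*(⅓) = 6*a + ⅓ = ⅓ + 6*a)
N = -4511936/9 (N = 8 - 2*((-8 - 5)*((⅓ + 6*(-5)) - 9) - 2)² = 8 - 2*(-13*((⅓ - 30) - 9) - 2)² = 8 - 2*(-13*(-89/3 - 9) - 2)² = 8 - 2*(-13*(-116/3) - 2)² = 8 - 2*(1508/3 - 2)² = 8 - 2*(1502/3)² = 8 - 2*2256004/9 = 8 - 4512008/9 = -4511936/9 ≈ -5.0133e+5)
N + K(6)*1140 = -4511936/9 + 6*1140 = -4511936/9 + 6840 = -4450376/9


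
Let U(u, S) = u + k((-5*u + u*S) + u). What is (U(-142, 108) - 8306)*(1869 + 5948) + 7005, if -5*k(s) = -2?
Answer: -330139421/5 ≈ -6.6028e+7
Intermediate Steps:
k(s) = ⅖ (k(s) = -⅕*(-2) = ⅖)
U(u, S) = ⅖ + u (U(u, S) = u + ⅖ = ⅖ + u)
(U(-142, 108) - 8306)*(1869 + 5948) + 7005 = ((⅖ - 142) - 8306)*(1869 + 5948) + 7005 = (-708/5 - 8306)*7817 + 7005 = -42238/5*7817 + 7005 = -330174446/5 + 7005 = -330139421/5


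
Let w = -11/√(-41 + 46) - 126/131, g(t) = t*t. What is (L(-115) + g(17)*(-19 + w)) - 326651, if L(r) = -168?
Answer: -43569024/131 - 3179*√5/5 ≈ -3.3401e+5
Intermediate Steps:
g(t) = t²
w = -126/131 - 11*√5/5 (w = -11*√5/5 - 126*1/131 = -11*√5/5 - 126/131 = -126/131 - 11*√5/5 ≈ -5.8812)
(L(-115) + g(17)*(-19 + w)) - 326651 = (-168 + 17²*(-19 + (-126/131 - 11*√5/5))) - 326651 = (-168 + 289*(-2615/131 - 11*√5/5)) - 326651 = (-168 + (-755735/131 - 3179*√5/5)) - 326651 = (-777743/131 - 3179*√5/5) - 326651 = -43569024/131 - 3179*√5/5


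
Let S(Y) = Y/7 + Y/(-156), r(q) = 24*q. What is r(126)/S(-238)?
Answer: -235872/2533 ≈ -93.120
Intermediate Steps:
S(Y) = 149*Y/1092 (S(Y) = Y*(⅐) + Y*(-1/156) = Y/7 - Y/156 = 149*Y/1092)
r(126)/S(-238) = (24*126)/(((149/1092)*(-238))) = 3024/(-2533/78) = 3024*(-78/2533) = -235872/2533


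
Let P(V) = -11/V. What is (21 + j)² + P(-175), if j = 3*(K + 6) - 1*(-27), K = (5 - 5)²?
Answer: 762311/175 ≈ 4356.1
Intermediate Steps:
K = 0 (K = 0² = 0)
j = 45 (j = 3*(0 + 6) - 1*(-27) = 3*6 + 27 = 18 + 27 = 45)
(21 + j)² + P(-175) = (21 + 45)² - 11/(-175) = 66² - 11*(-1/175) = 4356 + 11/175 = 762311/175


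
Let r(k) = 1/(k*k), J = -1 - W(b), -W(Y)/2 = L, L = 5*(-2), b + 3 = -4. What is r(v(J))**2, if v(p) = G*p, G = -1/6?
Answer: 16/2401 ≈ 0.0066639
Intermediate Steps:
G = -1/6 (G = -1*1/6 = -1/6 ≈ -0.16667)
b = -7 (b = -3 - 4 = -7)
L = -10
W(Y) = 20 (W(Y) = -2*(-10) = 20)
J = -21 (J = -1 - 1*20 = -1 - 20 = -21)
v(p) = -p/6
r(k) = k**(-2)
r(v(J))**2 = ((-1/6*(-21))**(-2))**2 = ((7/2)**(-2))**2 = (4/49)**2 = 16/2401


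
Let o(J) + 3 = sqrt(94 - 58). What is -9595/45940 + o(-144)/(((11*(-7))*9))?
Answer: -452477/2122428 ≈ -0.21319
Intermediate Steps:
o(J) = 3 (o(J) = -3 + sqrt(94 - 58) = -3 + sqrt(36) = -3 + 6 = 3)
-9595/45940 + o(-144)/(((11*(-7))*9)) = -9595/45940 + 3/(((11*(-7))*9)) = -9595*1/45940 + 3/((-77*9)) = -1919/9188 + 3/(-693) = -1919/9188 + 3*(-1/693) = -1919/9188 - 1/231 = -452477/2122428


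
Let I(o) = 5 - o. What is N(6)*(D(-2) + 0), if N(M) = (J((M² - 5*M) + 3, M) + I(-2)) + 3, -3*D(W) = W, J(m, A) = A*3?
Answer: 56/3 ≈ 18.667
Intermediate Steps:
J(m, A) = 3*A
D(W) = -W/3
N(M) = 10 + 3*M (N(M) = (3*M + (5 - 1*(-2))) + 3 = (3*M + (5 + 2)) + 3 = (3*M + 7) + 3 = (7 + 3*M) + 3 = 10 + 3*M)
N(6)*(D(-2) + 0) = (10 + 3*6)*(-⅓*(-2) + 0) = (10 + 18)*(⅔ + 0) = 28*(⅔) = 56/3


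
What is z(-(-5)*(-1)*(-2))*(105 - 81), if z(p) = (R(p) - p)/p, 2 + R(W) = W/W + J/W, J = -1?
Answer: -666/25 ≈ -26.640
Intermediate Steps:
R(W) = -1 - 1/W (R(W) = -2 + (W/W - 1/W) = -2 + (1 - 1/W) = -1 - 1/W)
z(p) = (-p + (-1 - p)/p)/p (z(p) = ((-1 - p)/p - p)/p = (-p + (-1 - p)/p)/p)
z(-(-5)*(-1)*(-2))*(105 - 81) = ((-1 - (-(-5)*(-1))*(-2) - (-(-5)*(-1)*(-2))**2)/(-(-5)*(-1)*(-2))**2)*(105 - 81) = ((-1 - (-5*1)*(-2) - (-5*1*(-2))**2)/(-5*1*(-2))**2)*24 = ((-1 - (-5)*(-2) - (-5*(-2))**2)/(-5*(-2))**2)*24 = ((-1 - 1*10 - 1*10**2)/10**2)*24 = ((-1 - 10 - 1*100)/100)*24 = ((-1 - 10 - 100)/100)*24 = ((1/100)*(-111))*24 = -111/100*24 = -666/25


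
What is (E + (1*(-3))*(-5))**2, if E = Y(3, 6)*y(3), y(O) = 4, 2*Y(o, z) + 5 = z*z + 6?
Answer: 7921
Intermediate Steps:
Y(o, z) = 1/2 + z**2/2 (Y(o, z) = -5/2 + (z*z + 6)/2 = -5/2 + (z**2 + 6)/2 = -5/2 + (6 + z**2)/2 = -5/2 + (3 + z**2/2) = 1/2 + z**2/2)
E = 74 (E = (1/2 + (1/2)*6**2)*4 = (1/2 + (1/2)*36)*4 = (1/2 + 18)*4 = (37/2)*4 = 74)
(E + (1*(-3))*(-5))**2 = (74 + (1*(-3))*(-5))**2 = (74 - 3*(-5))**2 = (74 + 15)**2 = 89**2 = 7921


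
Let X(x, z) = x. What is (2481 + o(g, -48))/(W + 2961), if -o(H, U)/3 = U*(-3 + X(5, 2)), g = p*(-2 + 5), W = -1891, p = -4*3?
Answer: 2769/1070 ≈ 2.5878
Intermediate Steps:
p = -12
g = -36 (g = -12*(-2 + 5) = -12*3 = -36)
o(H, U) = -6*U (o(H, U) = -3*U*(-3 + 5) = -3*U*2 = -6*U)
(2481 + o(g, -48))/(W + 2961) = (2481 - 6*(-48))/(-1891 + 2961) = (2481 + 288)/1070 = 2769*(1/1070) = 2769/1070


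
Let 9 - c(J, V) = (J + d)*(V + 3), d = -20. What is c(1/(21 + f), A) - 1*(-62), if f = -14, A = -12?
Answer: -754/7 ≈ -107.71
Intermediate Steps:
c(J, V) = 9 - (-20 + J)*(3 + V) (c(J, V) = 9 - (J - 20)*(V + 3) = 9 - (-20 + J)*(3 + V))
c(1/(21 + f), A) - 1*(-62) = (69 - 3/(21 - 14) + 20*(-12) - 1*(-12)/(21 - 14)) - 1*(-62) = (69 - 3/7 - 240 - 1*(-12)/7) + 62 = (69 - 3*1/7 - 240 - 1*1/7*(-12)) + 62 = (69 - 3/7 - 240 + 12/7) + 62 = -1188/7 + 62 = -754/7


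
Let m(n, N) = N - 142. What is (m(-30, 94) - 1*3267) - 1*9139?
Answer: -12454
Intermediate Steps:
m(n, N) = -142 + N
(m(-30, 94) - 1*3267) - 1*9139 = ((-142 + 94) - 1*3267) - 1*9139 = (-48 - 3267) - 9139 = -3315 - 9139 = -12454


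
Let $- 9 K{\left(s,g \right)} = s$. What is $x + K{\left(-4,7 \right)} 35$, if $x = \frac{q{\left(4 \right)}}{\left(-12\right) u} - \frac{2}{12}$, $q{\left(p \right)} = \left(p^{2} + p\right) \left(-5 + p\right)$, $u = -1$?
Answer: $\frac{247}{18} \approx 13.722$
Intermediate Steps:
$K{\left(s,g \right)} = - \frac{s}{9}$
$q{\left(p \right)} = \left(-5 + p\right) \left(p + p^{2}\right)$ ($q{\left(p \right)} = \left(p + p^{2}\right) \left(-5 + p\right) = \left(-5 + p\right) \left(p + p^{2}\right)$)
$x = - \frac{11}{6}$ ($x = \frac{4 \left(-5 + 4^{2} - 16\right)}{\left(-12\right) \left(-1\right)} - \frac{2}{12} = \frac{4 \left(-5 + 16 - 16\right)}{12} - \frac{1}{6} = 4 \left(-5\right) \frac{1}{12} - \frac{1}{6} = \left(-20\right) \frac{1}{12} - \frac{1}{6} = - \frac{5}{3} - \frac{1}{6} = - \frac{11}{6} \approx -1.8333$)
$x + K{\left(-4,7 \right)} 35 = - \frac{11}{6} + \left(- \frac{1}{9}\right) \left(-4\right) 35 = - \frac{11}{6} + \frac{4}{9} \cdot 35 = - \frac{11}{6} + \frac{140}{9} = \frac{247}{18}$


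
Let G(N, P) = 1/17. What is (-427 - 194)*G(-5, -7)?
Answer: -621/17 ≈ -36.529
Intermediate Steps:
G(N, P) = 1/17
(-427 - 194)*G(-5, -7) = (-427 - 194)*(1/17) = -621*1/17 = -621/17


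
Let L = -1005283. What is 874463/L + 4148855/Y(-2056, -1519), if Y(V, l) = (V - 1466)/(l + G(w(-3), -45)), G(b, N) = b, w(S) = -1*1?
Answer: 3169786244804057/1770303363 ≈ 1.7905e+6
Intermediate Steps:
w(S) = -1
Y(V, l) = (-1466 + V)/(-1 + l) (Y(V, l) = (V - 1466)/(l - 1) = (-1466 + V)/(-1 + l))
874463/L + 4148855/Y(-2056, -1519) = 874463/(-1005283) + 4148855/(((-1466 - 2056)/(-1 - 1519))) = 874463*(-1/1005283) + 4148855/((-3522/(-1520))) = -874463/1005283 + 4148855/((-1/1520*(-3522))) = -874463/1005283 + 4148855/(1761/760) = -874463/1005283 + 4148855*(760/1761) = -874463/1005283 + 3153129800/1761 = 3169786244804057/1770303363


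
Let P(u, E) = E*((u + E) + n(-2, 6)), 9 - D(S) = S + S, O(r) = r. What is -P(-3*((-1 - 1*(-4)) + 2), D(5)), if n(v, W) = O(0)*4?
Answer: -16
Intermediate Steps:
n(v, W) = 0 (n(v, W) = 0*4 = 0)
D(S) = 9 - 2*S (D(S) = 9 - (S + S) = 9 - 2*S)
P(u, E) = E*(E + u) (P(u, E) = E*((u + E) + 0) = E*((E + u) + 0) = E*(E + u))
-P(-3*((-1 - 1*(-4)) + 2), D(5)) = -(9 - 2*5)*((9 - 2*5) - 3*((-1 - 1*(-4)) + 2)) = -(9 - 10)*((9 - 10) - 3*((-1 + 4) + 2)) = -(-1)*(-1 - 3*(3 + 2)) = -(-1)*(-1 - 3*5) = -(-1)*(-1 - 15) = -(-1)*(-16) = -1*16 = -16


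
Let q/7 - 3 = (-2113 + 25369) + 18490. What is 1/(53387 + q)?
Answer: 1/345630 ≈ 2.8933e-6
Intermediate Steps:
q = 292243 (q = 21 + 7*((-2113 + 25369) + 18490) = 21 + 7*(23256 + 18490) = 21 + 7*41746 = 21 + 292222 = 292243)
1/(53387 + q) = 1/(53387 + 292243) = 1/345630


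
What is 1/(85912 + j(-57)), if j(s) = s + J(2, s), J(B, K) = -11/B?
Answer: 2/171699 ≈ 1.1648e-5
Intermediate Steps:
j(s) = -11/2 + s (j(s) = s - 11/2 = -11/2 + s)
1/(85912 + j(-57)) = 1/(85912 + (-11/2 - 57)) = 1/(85912 - 125/2) = 1/(171699/2) = 2/171699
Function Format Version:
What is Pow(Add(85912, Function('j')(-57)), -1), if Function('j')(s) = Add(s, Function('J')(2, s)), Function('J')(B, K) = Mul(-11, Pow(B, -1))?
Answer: Rational(2, 171699) ≈ 1.1648e-5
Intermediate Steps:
Function('j')(s) = Add(Rational(-11, 2), s) (Function('j')(s) = Add(s, Mul(-11, Pow(2, -1))) = Add(s, Mul(-11, Rational(1, 2))) = Add(s, Rational(-11, 2)) = Add(Rational(-11, 2), s))
Pow(Add(85912, Function('j')(-57)), -1) = Pow(Add(85912, Add(Rational(-11, 2), -57)), -1) = Pow(Add(85912, Rational(-125, 2)), -1) = Pow(Rational(171699, 2), -1) = Rational(2, 171699)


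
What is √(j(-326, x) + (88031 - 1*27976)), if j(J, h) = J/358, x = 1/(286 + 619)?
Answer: √1924193078/179 ≈ 245.06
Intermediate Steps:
x = 1/905 ≈ 0.0011050
j(J, h) = J/358 (j(J, h) = J*(1/358) = J/358)
√(j(-326, x) + (88031 - 1*27976)) = √((1/358)*(-326) + (88031 - 1*27976)) = √(-163/179 + (88031 - 27976)) = √(-163/179 + 60055) = √(10749682/179) = √1924193078/179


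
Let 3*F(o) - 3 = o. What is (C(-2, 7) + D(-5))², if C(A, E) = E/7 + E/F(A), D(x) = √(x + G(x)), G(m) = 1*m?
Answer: (22 + I*√10)² ≈ 474.0 + 139.14*I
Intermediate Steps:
G(m) = m
D(x) = √2*√x (D(x) = √(x + x) = √(2*x) = √2*√x)
F(o) = 1 + o/3
C(A, E) = E/7 + E/(1 + A/3)
(C(-2, 7) + D(-5))² = ((⅐)*7*(24 - 2)/(3 - 2) + √2*√(-5))² = ((⅐)*7*22/1 + √2*(I*√5))² = ((⅐)*7*1*22 + I*√10)² = (22 + I*√10)²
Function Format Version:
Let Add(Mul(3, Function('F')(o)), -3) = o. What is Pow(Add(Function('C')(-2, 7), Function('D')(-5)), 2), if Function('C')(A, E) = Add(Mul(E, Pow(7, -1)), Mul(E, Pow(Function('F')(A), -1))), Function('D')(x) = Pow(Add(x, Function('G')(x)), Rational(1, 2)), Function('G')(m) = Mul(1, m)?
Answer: Pow(Add(22, Mul(I, Pow(10, Rational(1, 2)))), 2) ≈ Add(474.00, Mul(139.14, I))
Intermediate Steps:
Function('G')(m) = m
Function('D')(x) = Mul(Pow(2, Rational(1, 2)), Pow(x, Rational(1, 2))) (Function('D')(x) = Pow(Add(x, x), Rational(1, 2)) = Pow(Mul(2, x), Rational(1, 2)) = Mul(Pow(2, Rational(1, 2)), Pow(x, Rational(1, 2))))
Function('F')(o) = Add(1, Mul(Rational(1, 3), o))
Function('C')(A, E) = Add(Mul(Rational(1, 7), E), Mul(E, Pow(Add(1, Mul(Rational(1, 3), A)), -1))) (Function('C')(A, E) = Add(Mul(E, Pow(7, -1)), Mul(E, Pow(Add(1, Mul(Rational(1, 3), A)), -1))) = Add(Mul(E, Rational(1, 7)), Mul(E, Pow(Add(1, Mul(Rational(1, 3), A)), -1))) = Add(Mul(Rational(1, 7), E), Mul(E, Pow(Add(1, Mul(Rational(1, 3), A)), -1))))
Pow(Add(Function('C')(-2, 7), Function('D')(-5)), 2) = Pow(Add(Mul(Rational(1, 7), 7, Pow(Add(3, -2), -1), Add(24, -2)), Mul(Pow(2, Rational(1, 2)), Pow(-5, Rational(1, 2)))), 2) = Pow(Add(Mul(Rational(1, 7), 7, Pow(1, -1), 22), Mul(Pow(2, Rational(1, 2)), Mul(I, Pow(5, Rational(1, 2))))), 2) = Pow(Add(Mul(Rational(1, 7), 7, 1, 22), Mul(I, Pow(10, Rational(1, 2)))), 2) = Pow(Add(22, Mul(I, Pow(10, Rational(1, 2)))), 2)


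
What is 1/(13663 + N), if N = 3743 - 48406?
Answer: -1/31000 ≈ -3.2258e-5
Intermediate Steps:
N = -44663
1/(13663 + N) = 1/(13663 - 44663) = 1/(-31000) = -1/31000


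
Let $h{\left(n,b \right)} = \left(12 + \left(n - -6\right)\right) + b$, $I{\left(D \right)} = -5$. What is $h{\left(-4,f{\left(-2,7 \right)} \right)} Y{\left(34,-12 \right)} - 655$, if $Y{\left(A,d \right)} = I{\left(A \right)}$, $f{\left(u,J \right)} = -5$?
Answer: $-700$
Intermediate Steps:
$Y{\left(A,d \right)} = -5$
$h{\left(n,b \right)} = 18 + b + n$ ($h{\left(n,b \right)} = \left(12 + \left(n + 6\right)\right) + b = \left(12 + \left(6 + n\right)\right) + b = \left(18 + n\right) + b = 18 + b + n$)
$h{\left(-4,f{\left(-2,7 \right)} \right)} Y{\left(34,-12 \right)} - 655 = \left(18 - 5 - 4\right) \left(-5\right) - 655 = 9 \left(-5\right) - 655 = -45 - 655 = -700$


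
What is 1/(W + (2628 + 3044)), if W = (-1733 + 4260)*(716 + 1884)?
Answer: 1/6575872 ≈ 1.5207e-7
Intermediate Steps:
W = 6570200 (W = 2527*2600 = 6570200)
1/(W + (2628 + 3044)) = 1/(6570200 + (2628 + 3044)) = 1/(6570200 + 5672) = 1/6575872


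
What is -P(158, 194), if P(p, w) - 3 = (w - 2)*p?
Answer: -30339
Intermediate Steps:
P(p, w) = 3 + p*(-2 + w) (P(p, w) = 3 + (w - 2)*p = 3 + (-2 + w)*p = 3 + p*(-2 + w))
-P(158, 194) = -(3 - 2*158 + 158*194) = -(3 - 316 + 30652) = -1*30339 = -30339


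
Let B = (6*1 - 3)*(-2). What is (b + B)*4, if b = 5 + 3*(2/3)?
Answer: 4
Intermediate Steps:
B = -6 (B = (6 - 3)*(-2) = 3*(-2) = -6)
b = 7 (b = 5 + 3*(2*(1/3)) = 5 + 3*(2/3) = 5 + 2 = 7)
(b + B)*4 = (7 - 6)*4 = 1*4 = 4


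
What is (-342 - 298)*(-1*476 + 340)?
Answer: 87040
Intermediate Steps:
(-342 - 298)*(-1*476 + 340) = -640*(-476 + 340) = -640*(-136) = 87040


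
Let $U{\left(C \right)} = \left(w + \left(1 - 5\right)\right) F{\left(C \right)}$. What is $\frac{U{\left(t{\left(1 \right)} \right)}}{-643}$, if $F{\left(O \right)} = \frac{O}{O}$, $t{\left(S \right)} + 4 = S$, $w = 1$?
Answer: $\frac{3}{643} \approx 0.0046656$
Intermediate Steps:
$t{\left(S \right)} = -4 + S$
$F{\left(O \right)} = 1$
$U{\left(C \right)} = -3$ ($U{\left(C \right)} = \left(1 + \left(1 - 5\right)\right) 1 = \left(1 - 4\right) 1 = \left(-3\right) 1 = -3$)
$\frac{U{\left(t{\left(1 \right)} \right)}}{-643} = - \frac{3}{-643} = \left(-3\right) \left(- \frac{1}{643}\right) = \frac{3}{643}$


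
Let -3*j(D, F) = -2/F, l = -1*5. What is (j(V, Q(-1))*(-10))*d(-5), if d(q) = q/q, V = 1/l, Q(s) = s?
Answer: 20/3 ≈ 6.6667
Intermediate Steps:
l = -5
V = -⅕ (V = 1/(-5) = 1*(-⅕) = -⅕ ≈ -0.20000)
d(q) = 1
j(D, F) = 2/(3*F) (j(D, F) = -(-2)/(3*F) = 2/(3*F))
(j(V, Q(-1))*(-10))*d(-5) = (((⅔)/(-1))*(-10))*1 = (((⅔)*(-1))*(-10))*1 = -⅔*(-10)*1 = (20/3)*1 = 20/3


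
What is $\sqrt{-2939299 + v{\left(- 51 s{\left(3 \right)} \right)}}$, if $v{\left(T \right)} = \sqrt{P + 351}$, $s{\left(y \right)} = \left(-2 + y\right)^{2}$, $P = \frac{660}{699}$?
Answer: $\frac{\sqrt{-159571603411 + 233 \sqrt{19106699}}}{233} \approx 1714.4 i$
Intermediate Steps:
$P = \frac{220}{233}$ ($P = 660 \cdot \frac{1}{699} = \frac{220}{233} \approx 0.94421$)
$v{\left(T \right)} = \frac{\sqrt{19106699}}{233}$ ($v{\left(T \right)} = \sqrt{\frac{220}{233} + 351} = \sqrt{\frac{82003}{233}} = \frac{\sqrt{19106699}}{233}$)
$\sqrt{-2939299 + v{\left(- 51 s{\left(3 \right)} \right)}} = \sqrt{-2939299 + \frac{\sqrt{19106699}}{233}}$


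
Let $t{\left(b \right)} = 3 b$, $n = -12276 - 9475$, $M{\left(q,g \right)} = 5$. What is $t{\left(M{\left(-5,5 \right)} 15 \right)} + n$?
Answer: $-21526$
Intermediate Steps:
$n = -21751$ ($n = -12276 - 9475 = -21751$)
$t{\left(M{\left(-5,5 \right)} 15 \right)} + n = 3 \cdot 5 \cdot 15 - 21751 = 3 \cdot 75 - 21751 = 225 - 21751 = -21526$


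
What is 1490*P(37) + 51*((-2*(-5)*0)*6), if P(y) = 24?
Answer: 35760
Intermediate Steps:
1490*P(37) + 51*((-2*(-5)*0)*6) = 1490*24 + 51*((-2*(-5)*0)*6) = 35760 + 51*((10*0)*6) = 35760 + 51*(0*6) = 35760 + 51*0 = 35760 + 0 = 35760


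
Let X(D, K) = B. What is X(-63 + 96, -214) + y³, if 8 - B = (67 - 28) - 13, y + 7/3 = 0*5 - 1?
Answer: -1486/27 ≈ -55.037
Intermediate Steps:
y = -10/3 (y = -7/3 + (0*5 - 1) = -7/3 + (0 - 1) = -7/3 - 1 = -10/3 ≈ -3.3333)
B = -18 (B = 8 - ((67 - 28) - 13) = 8 - (39 - 13) = 8 - 1*26 = 8 - 26 = -18)
X(D, K) = -18
X(-63 + 96, -214) + y³ = -18 + (-10/3)³ = -18 - 1000/27 = -1486/27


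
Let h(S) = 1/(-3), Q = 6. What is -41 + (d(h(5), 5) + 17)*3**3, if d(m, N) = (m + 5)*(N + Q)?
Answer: 1804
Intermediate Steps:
h(S) = -1/3
d(m, N) = (5 + m)*(6 + N) (d(m, N) = (m + 5)*(N + 6) = (5 + m)*(6 + N))
-41 + (d(h(5), 5) + 17)*3**3 = -41 + ((30 + 5*5 + 6*(-1/3) + 5*(-1/3)) + 17)*3**3 = -41 + ((30 + 25 - 2 - 5/3) + 17)*27 = -41 + (154/3 + 17)*27 = -41 + (205/3)*27 = -41 + 1845 = 1804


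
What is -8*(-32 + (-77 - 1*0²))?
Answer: 872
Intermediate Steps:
-8*(-32 + (-77 - 1*0²)) = -8*(-32 + (-77 - 1*0)) = -8*(-32 + (-77 + 0)) = -8*(-32 - 77) = -8*(-109) = 872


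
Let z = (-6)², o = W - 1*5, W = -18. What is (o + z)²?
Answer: 169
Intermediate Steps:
o = -23 (o = -18 - 1*5 = -18 - 5 = -23)
z = 36
(o + z)² = (-23 + 36)² = 13² = 169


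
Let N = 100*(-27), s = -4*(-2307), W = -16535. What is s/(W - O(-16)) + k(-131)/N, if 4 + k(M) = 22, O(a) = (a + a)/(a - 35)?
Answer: -71437517/126497550 ≈ -0.56473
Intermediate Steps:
O(a) = 2*a/(-35 + a) (O(a) = (2*a)/(-35 + a) = 2*a/(-35 + a))
s = 9228
k(M) = 18 (k(M) = -4 + 22 = 18)
N = -2700
s/(W - O(-16)) + k(-131)/N = 9228/(-16535 - 2*(-16)/(-35 - 16)) + 18/(-2700) = 9228/(-16535 - 2*(-16)/(-51)) + 18*(-1/2700) = 9228/(-16535 - 2*(-16)*(-1)/51) - 1/150 = 9228/(-16535 - 1*32/51) - 1/150 = 9228/(-16535 - 32/51) - 1/150 = 9228/(-843317/51) - 1/150 = 9228*(-51/843317) - 1/150 = -470628/843317 - 1/150 = -71437517/126497550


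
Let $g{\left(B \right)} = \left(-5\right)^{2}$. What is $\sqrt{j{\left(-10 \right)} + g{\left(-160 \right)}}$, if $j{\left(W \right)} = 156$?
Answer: $\sqrt{181} \approx 13.454$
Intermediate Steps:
$g{\left(B \right)} = 25$
$\sqrt{j{\left(-10 \right)} + g{\left(-160 \right)}} = \sqrt{156 + 25} = \sqrt{181}$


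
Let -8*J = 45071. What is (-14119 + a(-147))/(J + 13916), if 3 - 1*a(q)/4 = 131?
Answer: -117048/66257 ≈ -1.7666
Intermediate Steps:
J = -45071/8 (J = -⅛*45071 = -45071/8 ≈ -5633.9)
a(q) = -512 (a(q) = 12 - 4*131 = 12 - 524 = -512)
(-14119 + a(-147))/(J + 13916) = (-14119 - 512)/(-45071/8 + 13916) = -14631/66257/8 = -14631*8/66257 = -117048/66257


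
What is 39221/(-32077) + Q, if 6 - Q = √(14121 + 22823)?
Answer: 153241/32077 - 4*√2309 ≈ -187.43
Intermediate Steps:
Q = 6 - 4*√2309 (Q = 6 - √(14121 + 22823) = 6 - √36944 = 6 - 4*√2309 ≈ -186.21)
39221/(-32077) + Q = 39221/(-32077) + (6 - 4*√2309) = 39221*(-1/32077) + (6 - 4*√2309) = -39221/32077 + (6 - 4*√2309) = 153241/32077 - 4*√2309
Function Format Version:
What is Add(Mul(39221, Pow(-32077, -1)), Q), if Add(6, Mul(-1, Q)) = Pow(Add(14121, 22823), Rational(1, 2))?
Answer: Add(Rational(153241, 32077), Mul(-4, Pow(2309, Rational(1, 2)))) ≈ -187.43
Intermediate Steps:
Q = Add(6, Mul(-4, Pow(2309, Rational(1, 2)))) (Q = Add(6, Mul(-1, Pow(Add(14121, 22823), Rational(1, 2)))) = Add(6, Mul(-1, Pow(36944, Rational(1, 2)))) = Add(6, Mul(-1, Mul(4, Pow(2309, Rational(1, 2))))) = Add(6, Mul(-4, Pow(2309, Rational(1, 2)))) ≈ -186.21)
Add(Mul(39221, Pow(-32077, -1)), Q) = Add(Mul(39221, Pow(-32077, -1)), Add(6, Mul(-4, Pow(2309, Rational(1, 2))))) = Add(Mul(39221, Rational(-1, 32077)), Add(6, Mul(-4, Pow(2309, Rational(1, 2))))) = Add(Rational(-39221, 32077), Add(6, Mul(-4, Pow(2309, Rational(1, 2))))) = Add(Rational(153241, 32077), Mul(-4, Pow(2309, Rational(1, 2))))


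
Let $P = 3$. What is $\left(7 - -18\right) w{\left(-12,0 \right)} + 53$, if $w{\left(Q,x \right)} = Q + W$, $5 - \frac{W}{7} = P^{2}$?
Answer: $-947$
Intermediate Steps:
$W = -28$ ($W = 35 - 7 \cdot 3^{2} = 35 - 63 = -28$)
$w{\left(Q,x \right)} = -28 + Q$ ($w{\left(Q,x \right)} = Q - 28 = -28 + Q$)
$\left(7 - -18\right) w{\left(-12,0 \right)} + 53 = \left(7 - -18\right) \left(-28 - 12\right) + 53 = \left(7 + 18\right) \left(-40\right) + 53 = 25 \left(-40\right) + 53 = -1000 + 53 = -947$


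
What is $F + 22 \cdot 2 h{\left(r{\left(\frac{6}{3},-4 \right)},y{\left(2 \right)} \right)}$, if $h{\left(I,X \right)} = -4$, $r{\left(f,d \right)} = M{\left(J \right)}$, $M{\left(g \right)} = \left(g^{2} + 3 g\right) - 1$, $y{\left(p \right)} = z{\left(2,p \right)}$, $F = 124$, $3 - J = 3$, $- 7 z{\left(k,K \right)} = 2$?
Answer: $-52$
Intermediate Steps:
$z{\left(k,K \right)} = - \frac{2}{7}$ ($z{\left(k,K \right)} = \left(- \frac{1}{7}\right) 2 = - \frac{2}{7}$)
$J = 0$ ($J = 3 - 3 = 0$)
$y{\left(p \right)} = - \frac{2}{7}$
$M{\left(g \right)} = -1 + g^{2} + 3 g$
$r{\left(f,d \right)} = -1$ ($r{\left(f,d \right)} = -1 + 0^{2} + 3 \cdot 0 = -1 + 0 + 0 = -1$)
$F + 22 \cdot 2 h{\left(r{\left(\frac{6}{3},-4 \right)},y{\left(2 \right)} \right)} = 124 + 22 \cdot 2 \left(-4\right) = 124 + 44 \left(-4\right) = 124 - 176 = -52$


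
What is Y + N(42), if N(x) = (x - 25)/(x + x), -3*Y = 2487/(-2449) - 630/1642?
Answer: 112952029/168892836 ≈ 0.66878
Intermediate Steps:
Y = 937754/2010629 (Y = -(2487/(-2449) - 630/1642)/3 = -(2487*(-1/2449) - 630*1/1642)/3 = -(-2487/2449 - 315/821)/3 = -⅓*(-2813262/2010629) = 937754/2010629 ≈ 0.46640)
N(x) = (-25 + x)/(2*x) (N(x) = (-25 + x)/((2*x)) = (-25 + x)*(1/(2*x)) = (-25 + x)/(2*x))
Y + N(42) = 937754/2010629 + (½)*(-25 + 42)/42 = 937754/2010629 + (½)*(1/42)*17 = 937754/2010629 + 17/84 = 112952029/168892836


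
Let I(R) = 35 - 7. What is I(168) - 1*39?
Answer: -11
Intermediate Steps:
I(R) = 28
I(168) - 1*39 = 28 - 1*39 = 28 - 39 = -11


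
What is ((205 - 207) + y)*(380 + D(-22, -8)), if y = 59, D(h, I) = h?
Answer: 20406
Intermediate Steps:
((205 - 207) + y)*(380 + D(-22, -8)) = ((205 - 207) + 59)*(380 - 22) = (-2 + 59)*358 = 57*358 = 20406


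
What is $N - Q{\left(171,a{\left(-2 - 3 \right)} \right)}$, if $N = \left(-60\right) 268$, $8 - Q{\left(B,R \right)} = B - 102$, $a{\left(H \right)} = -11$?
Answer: $-16019$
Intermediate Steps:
$Q{\left(B,R \right)} = 110 - B$ ($Q{\left(B,R \right)} = 8 - \left(B - 102\right) = 8 - \left(-102 + B\right) = 110 - B$)
$N = -16080$
$N - Q{\left(171,a{\left(-2 - 3 \right)} \right)} = -16080 - \left(110 - 171\right) = -16080 - -61 = -16080 + 61 = -16019$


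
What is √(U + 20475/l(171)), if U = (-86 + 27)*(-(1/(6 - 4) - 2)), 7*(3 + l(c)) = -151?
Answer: I*√6817521/86 ≈ 30.361*I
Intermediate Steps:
l(c) = -172/7 (l(c) = -3 + (⅐)*(-151) = -3 - 151/7 = -172/7)
U = -177/2 (U = -(-59)*(1/2 - 2) = -(-59)*(½ - 2) = -(-59)*(-3)/2 = -59*3/2 = -177/2 ≈ -88.500)
√(U + 20475/l(171)) = √(-177/2 + 20475/(-172/7)) = √(-177/2 + 20475*(-7/172)) = √(-177/2 - 143325/172) = √(-158547/172) = I*√6817521/86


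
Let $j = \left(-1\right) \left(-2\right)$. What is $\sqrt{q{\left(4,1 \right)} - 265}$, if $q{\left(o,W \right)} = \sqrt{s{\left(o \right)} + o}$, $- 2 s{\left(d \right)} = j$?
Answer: $\sqrt{-265 + \sqrt{3}} \approx 16.226 i$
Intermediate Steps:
$j = 2$
$s{\left(d \right)} = -1$ ($s{\left(d \right)} = \left(- \frac{1}{2}\right) 2 = -1$)
$q{\left(o,W \right)} = \sqrt{-1 + o}$
$\sqrt{q{\left(4,1 \right)} - 265} = \sqrt{\sqrt{-1 + 4} - 265} = \sqrt{\sqrt{3} - 265} = \sqrt{-265 + \sqrt{3}}$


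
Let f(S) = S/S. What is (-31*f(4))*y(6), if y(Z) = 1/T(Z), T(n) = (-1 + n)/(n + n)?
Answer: -372/5 ≈ -74.400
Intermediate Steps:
f(S) = 1
T(n) = (-1 + n)/(2*n) (T(n) = (-1 + n)/((2*n)) = (-1 + n)*(1/(2*n)) = (-1 + n)/(2*n))
y(Z) = 2*Z/(-1 + Z) (y(Z) = 1/((-1 + Z)/(2*Z)) = 2*Z/(-1 + Z))
(-31*f(4))*y(6) = (-31*1)*(2*6/(-1 + 6)) = -62*6/5 = -31*12/5 = -372/5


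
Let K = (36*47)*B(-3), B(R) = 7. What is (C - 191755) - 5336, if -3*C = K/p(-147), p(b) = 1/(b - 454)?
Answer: 2175657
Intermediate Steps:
p(b) = 1/(-454 + b)
K = 11844 (K = (36*47)*7 = 1692*7 = 11844)
C = 2372748 (C = -3948/(1/(-454 - 147)) = -3948/(1/(-601)) = -3948/(-1/601) = -3948*(-601) = -⅓*(-7118244) = 2372748)
(C - 191755) - 5336 = (2372748 - 191755) - 5336 = 2180993 - 5336 = 2175657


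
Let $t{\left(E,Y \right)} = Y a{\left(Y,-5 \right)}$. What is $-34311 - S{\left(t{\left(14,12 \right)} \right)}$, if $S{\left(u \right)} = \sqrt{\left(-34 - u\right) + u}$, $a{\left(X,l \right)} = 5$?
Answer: $-34311 - i \sqrt{34} \approx -34311.0 - 5.831 i$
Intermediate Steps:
$t{\left(E,Y \right)} = 5 Y$ ($t{\left(E,Y \right)} = Y 5 = 5 Y$)
$S{\left(u \right)} = i \sqrt{34}$ ($S{\left(u \right)} = \sqrt{-34} = i \sqrt{34}$)
$-34311 - S{\left(t{\left(14,12 \right)} \right)} = -34311 - i \sqrt{34}$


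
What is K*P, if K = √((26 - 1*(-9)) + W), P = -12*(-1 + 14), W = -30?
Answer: -156*√5 ≈ -348.83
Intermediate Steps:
P = -156 (P = -12*13 = -156)
K = √5 (K = √((26 - 1*(-9)) - 30) = √((26 + 9) - 30) = √(35 - 30) = √5 ≈ 2.2361)
K*P = √5*(-156) = -156*√5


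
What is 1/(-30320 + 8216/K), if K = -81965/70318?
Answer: -6305/235608576 ≈ -2.6760e-5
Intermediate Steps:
K = -81965/70318 (K = -81965*1/70318 = -81965/70318 ≈ -1.1656)
1/(-30320 + 8216/K) = 1/(-30320 + 8216/(-81965/70318)) = 1/(-30320 + 8216*(-70318/81965)) = 1/(-30320 - 44440976/6305) = 1/(-235608576/6305) = -6305/235608576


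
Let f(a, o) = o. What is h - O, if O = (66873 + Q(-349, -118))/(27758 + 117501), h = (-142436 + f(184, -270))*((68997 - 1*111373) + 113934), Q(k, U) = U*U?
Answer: -1483349457331329/145259 ≈ -1.0212e+10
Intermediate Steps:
Q(k, U) = U²
h = -10211755948 (h = (-142436 - 270)*((68997 - 1*111373) + 113934) = -142706*((68997 - 111373) + 113934) = -142706*(-42376 + 113934) = -142706*71558 = -10211755948)
O = 80797/145259 (O = (66873 + (-118)²)/(27758 + 117501) = (66873 + 13924)/145259 = 80797*(1/145259) = 80797/145259 ≈ 0.55623)
h - O = -10211755948 - 1*80797/145259 = -10211755948 - 80797/145259 = -1483349457331329/145259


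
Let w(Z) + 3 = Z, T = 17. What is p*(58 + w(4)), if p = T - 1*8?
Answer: 531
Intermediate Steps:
w(Z) = -3 + Z
p = 9 (p = 17 - 1*8 = 17 - 8 = 9)
p*(58 + w(4)) = 9*(58 + (-3 + 4)) = 9*(58 + 1) = 9*59 = 531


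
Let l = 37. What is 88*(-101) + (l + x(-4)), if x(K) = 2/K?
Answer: -17703/2 ≈ -8851.5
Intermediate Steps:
88*(-101) + (l + x(-4)) = 88*(-101) + (37 + 2/(-4)) = -8888 + (37 + 2*(-¼)) = -8888 + (37 - ½) = -8888 + 73/2 = -17703/2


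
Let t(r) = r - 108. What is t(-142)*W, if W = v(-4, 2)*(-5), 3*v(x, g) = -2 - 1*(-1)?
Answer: -1250/3 ≈ -416.67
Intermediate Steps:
t(r) = -108 + r
v(x, g) = -⅓ (v(x, g) = (-2 - 1*(-1))/3 = (-2 + 1)/3 = (⅓)*(-1) = -⅓)
W = 5/3 (W = -⅓*(-5) = 5/3 ≈ 1.6667)
t(-142)*W = (-108 - 142)*(5/3) = -250*5/3 = -1250/3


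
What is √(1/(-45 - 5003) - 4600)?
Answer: 3*I*√3256072318/2524 ≈ 67.823*I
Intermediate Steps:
√(1/(-45 - 5003) - 4600) = √(1/(-5048) - 4600) = √(-1/5048 - 4600) = √(-23220801/5048) = 3*I*√3256072318/2524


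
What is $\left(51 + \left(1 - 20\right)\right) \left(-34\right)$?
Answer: $-1088$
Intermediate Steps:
$\left(51 + \left(1 - 20\right)\right) \left(-34\right) = \left(51 - 19\right) \left(-34\right) = 32 \left(-34\right) = -1088$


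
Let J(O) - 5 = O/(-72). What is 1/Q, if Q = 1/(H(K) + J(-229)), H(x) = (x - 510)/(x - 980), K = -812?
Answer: 71917/8064 ≈ 8.9183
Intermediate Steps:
J(O) = 5 - O/72 (J(O) = 5 + O/(-72) = 5 + O*(-1/72) = 5 - O/72)
H(x) = (-510 + x)/(-980 + x)
Q = 8064/71917 (Q = 1/((-510 - 812)/(-980 - 812) + (5 - 1/72*(-229))) = 1/(-1322/(-1792) + (5 + 229/72)) = 1/(-1/1792*(-1322) + 589/72) = 1/(661/896 + 589/72) = 1/(71917/8064) = 8064/71917 ≈ 0.11213)
1/Q = 1/(8064/71917) = 71917/8064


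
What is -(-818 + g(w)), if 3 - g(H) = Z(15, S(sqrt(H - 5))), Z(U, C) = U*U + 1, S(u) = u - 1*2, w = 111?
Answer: 1041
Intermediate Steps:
S(u) = -2 + u (S(u) = u - 2 = -2 + u)
Z(U, C) = 1 + U**2 (Z(U, C) = U**2 + 1 = 1 + U**2)
g(H) = -223 (g(H) = 3 - (1 + 15**2) = 3 - (1 + 225) = 3 - 1*226 = 3 - 226 = -223)
-(-818 + g(w)) = -(-818 - 223) = -1*(-1041) = 1041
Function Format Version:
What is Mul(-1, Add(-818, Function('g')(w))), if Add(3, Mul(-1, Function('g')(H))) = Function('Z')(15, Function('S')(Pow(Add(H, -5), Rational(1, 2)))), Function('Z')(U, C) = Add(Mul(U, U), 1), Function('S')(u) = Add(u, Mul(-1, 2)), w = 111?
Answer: 1041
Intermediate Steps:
Function('S')(u) = Add(-2, u) (Function('S')(u) = Add(u, -2) = Add(-2, u))
Function('Z')(U, C) = Add(1, Pow(U, 2)) (Function('Z')(U, C) = Add(Pow(U, 2), 1) = Add(1, Pow(U, 2)))
Function('g')(H) = -223 (Function('g')(H) = Add(3, Mul(-1, Add(1, Pow(15, 2)))) = Add(3, Mul(-1, Add(1, 225))) = Add(3, Mul(-1, 226)) = Add(3, -226) = -223)
Mul(-1, Add(-818, Function('g')(w))) = Mul(-1, Add(-818, -223)) = Mul(-1, -1041) = 1041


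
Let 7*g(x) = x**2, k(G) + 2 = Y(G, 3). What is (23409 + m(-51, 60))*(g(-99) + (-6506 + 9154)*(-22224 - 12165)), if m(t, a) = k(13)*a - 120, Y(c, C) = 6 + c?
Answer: -15495157105227/7 ≈ -2.2136e+12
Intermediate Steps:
k(G) = 4 + G (k(G) = -2 + (6 + G) = 4 + G)
m(t, a) = -120 + 17*a (m(t, a) = (4 + 13)*a - 120 = 17*a - 120 = -120 + 17*a)
g(x) = x**2/7
(23409 + m(-51, 60))*(g(-99) + (-6506 + 9154)*(-22224 - 12165)) = (23409 + (-120 + 17*60))*((1/7)*(-99)**2 + (-6506 + 9154)*(-22224 - 12165)) = (23409 + (-120 + 1020))*((1/7)*9801 + 2648*(-34389)) = (23409 + 900)*(9801/7 - 91062072) = 24309*(-637424703/7) = -15495157105227/7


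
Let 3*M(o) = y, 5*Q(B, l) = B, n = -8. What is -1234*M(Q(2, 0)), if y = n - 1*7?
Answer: 6170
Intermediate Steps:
Q(B, l) = B/5
y = -15 (y = -8 - 1*7 = -8 - 7 = -15)
M(o) = -5 (M(o) = (⅓)*(-15) = -5)
-1234*M(Q(2, 0)) = -1234*(-5) = 6170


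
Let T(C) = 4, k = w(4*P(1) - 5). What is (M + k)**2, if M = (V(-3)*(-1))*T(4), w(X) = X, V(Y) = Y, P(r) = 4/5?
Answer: 2601/25 ≈ 104.04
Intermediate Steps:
P(r) = 4/5 (P(r) = 4*(1/5) = 4/5)
k = -9/5 (k = 4*(4/5) - 5 = 16/5 - 5 = -9/5 ≈ -1.8000)
M = 12 (M = -3*(-1)*4 = 3*4 = 12)
(M + k)**2 = (12 - 9/5)**2 = (51/5)**2 = 2601/25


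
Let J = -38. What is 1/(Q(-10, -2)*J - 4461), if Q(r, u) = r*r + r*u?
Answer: -1/9021 ≈ -0.00011085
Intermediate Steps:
Q(r, u) = r² + r*u
1/(Q(-10, -2)*J - 4461) = 1/(-10*(-10 - 2)*(-38) - 4461) = 1/(-10*(-12)*(-38) - 4461) = 1/(120*(-38) - 4461) = 1/(-4560 - 4461) = 1/(-9021) = -1/9021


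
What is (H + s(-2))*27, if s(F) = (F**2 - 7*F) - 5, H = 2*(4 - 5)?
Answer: 297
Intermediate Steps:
H = -2 (H = 2*(-1) = -2)
s(F) = -5 + F**2 - 7*F
(H + s(-2))*27 = (-2 + (-5 + (-2)**2 - 7*(-2)))*27 = (-2 + (-5 + 4 + 14))*27 = (-2 + 13)*27 = 11*27 = 297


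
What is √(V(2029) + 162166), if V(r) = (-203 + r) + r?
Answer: √166021 ≈ 407.46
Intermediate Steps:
V(r) = -203 + 2*r
√(V(2029) + 162166) = √((-203 + 2*2029) + 162166) = √((-203 + 4058) + 162166) = √(3855 + 162166) = √166021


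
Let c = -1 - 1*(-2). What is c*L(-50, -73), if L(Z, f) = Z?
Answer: -50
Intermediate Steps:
c = 1 (c = -1 + 2 = 1)
c*L(-50, -73) = 1*(-50) = -50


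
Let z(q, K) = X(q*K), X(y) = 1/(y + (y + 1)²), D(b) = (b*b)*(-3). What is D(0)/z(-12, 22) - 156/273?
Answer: -4/7 ≈ -0.57143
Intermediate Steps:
D(b) = -3*b² (D(b) = b²*(-3) = -3*b²)
X(y) = 1/(y + (1 + y)²)
z(q, K) = 1/((1 + K*q)² + K*q) (z(q, K) = 1/(q*K + (1 + q*K)²) = 1/(K*q + (1 + K*q)²) = 1/((1 + K*q)² + K*q))
D(0)/z(-12, 22) - 156/273 = (-3*0²)/(1/((1 + 22*(-12))² + 22*(-12))) - 156/273 = (-3*0)/(1/((1 - 264)² - 264)) - 156*1/273 = 0/(1/((-263)² - 264)) - 4/7 = 0/(1/(69169 - 264)) - 4/7 = 0/(1/68905) - 4/7 = 0*68905 - 4/7 = 0 - 4/7 = -4/7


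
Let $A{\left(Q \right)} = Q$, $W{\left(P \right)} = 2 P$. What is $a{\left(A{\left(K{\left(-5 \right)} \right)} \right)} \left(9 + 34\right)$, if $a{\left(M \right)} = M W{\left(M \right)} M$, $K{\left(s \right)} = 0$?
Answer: $0$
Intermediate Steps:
$a{\left(M \right)} = 2 M^{3}$ ($a{\left(M \right)} = M 2 M M = 2 M^{2} M = 2 M^{3}$)
$a{\left(A{\left(K{\left(-5 \right)} \right)} \right)} \left(9 + 34\right) = 2 \cdot 0^{3} \left(9 + 34\right) = 2 \cdot 0 \cdot 43 = 0 \cdot 43 = 0$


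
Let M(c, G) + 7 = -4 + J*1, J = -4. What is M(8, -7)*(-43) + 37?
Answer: 682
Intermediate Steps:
M(c, G) = -15 (M(c, G) = -7 + (-4 - 4*1) = -7 + (-4 - 4) = -7 - 8 = -15)
M(8, -7)*(-43) + 37 = -15*(-43) + 37 = 645 + 37 = 682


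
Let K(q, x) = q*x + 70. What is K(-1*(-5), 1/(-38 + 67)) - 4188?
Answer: -119417/29 ≈ -4117.8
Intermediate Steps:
K(q, x) = 70 + q*x
K(-1*(-5), 1/(-38 + 67)) - 4188 = (70 + (-1*(-5))/(-38 + 67)) - 4188 = (70 + 5/29) - 4188 = 2035/29 - 4188 = -119417/29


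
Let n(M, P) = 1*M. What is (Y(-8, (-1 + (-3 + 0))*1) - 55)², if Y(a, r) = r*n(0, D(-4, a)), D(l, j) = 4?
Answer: 3025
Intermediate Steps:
n(M, P) = M
Y(a, r) = 0 (Y(a, r) = r*0 = 0)
(Y(-8, (-1 + (-3 + 0))*1) - 55)² = (0 - 55)² = (-55)² = 3025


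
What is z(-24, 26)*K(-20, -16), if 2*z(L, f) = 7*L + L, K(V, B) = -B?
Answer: -1536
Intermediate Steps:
z(L, f) = 4*L (z(L, f) = (7*L + L)/2 = (8*L)/2 = 4*L)
z(-24, 26)*K(-20, -16) = (4*(-24))*(-1*(-16)) = -96*16 = -1536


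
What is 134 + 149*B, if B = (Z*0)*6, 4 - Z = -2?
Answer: 134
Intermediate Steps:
Z = 6 (Z = 4 - 1*(-2) = 4 + 2 = 6)
B = 0 (B = (6*0)*6 = 0*6 = 0)
134 + 149*B = 134 + 149*0 = 134 + 0 = 134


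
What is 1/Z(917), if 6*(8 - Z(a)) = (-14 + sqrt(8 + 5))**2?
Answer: -46/749 - 8*sqrt(13)/749 ≈ -0.099926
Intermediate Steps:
Z(a) = 8 - (-14 + sqrt(13))**2/6 (Z(a) = 8 - (-14 + sqrt(8 + 5))**2/6 = 8 - (-14 + sqrt(13))**2/6)
1/Z(917) = 1/(-161/6 + 14*sqrt(13)/3)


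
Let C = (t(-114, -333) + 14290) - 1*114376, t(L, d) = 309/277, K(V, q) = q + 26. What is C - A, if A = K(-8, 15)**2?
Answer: -28189150/277 ≈ -1.0177e+5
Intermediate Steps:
K(V, q) = 26 + q
A = 1681 (A = (26 + 15)**2 = 41**2 = 1681)
t(L, d) = 309/277 (t(L, d) = 309*(1/277) = 309/277)
C = -27723513/277 (C = (309/277 + 14290) - 1*114376 = 3958639/277 - 114376 = -27723513/277 ≈ -1.0008e+5)
C - A = -27723513/277 - 1*1681 = -27723513/277 - 1681 = -28189150/277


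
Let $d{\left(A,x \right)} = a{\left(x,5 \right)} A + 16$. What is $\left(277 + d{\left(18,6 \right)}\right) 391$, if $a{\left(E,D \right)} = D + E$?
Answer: $191981$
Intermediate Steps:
$d{\left(A,x \right)} = 16 + A \left(5 + x\right)$ ($d{\left(A,x \right)} = \left(5 + x\right) A + 16 = A \left(5 + x\right) + 16 = 16 + A \left(5 + x\right)$)
$\left(277 + d{\left(18,6 \right)}\right) 391 = \left(277 + \left(16 + 18 \left(5 + 6\right)\right)\right) 391 = \left(277 + \left(16 + 18 \cdot 11\right)\right) 391 = \left(277 + \left(16 + 198\right)\right) 391 = \left(277 + 214\right) 391 = 491 \cdot 391 = 191981$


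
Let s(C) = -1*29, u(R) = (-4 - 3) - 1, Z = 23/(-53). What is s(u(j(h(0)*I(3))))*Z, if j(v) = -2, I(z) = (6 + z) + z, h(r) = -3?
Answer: 667/53 ≈ 12.585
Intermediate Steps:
I(z) = 6 + 2*z
Z = -23/53 (Z = 23*(-1/53) = -23/53 ≈ -0.43396)
u(R) = -8 (u(R) = -7 - 1 = -8)
s(C) = -29
s(u(j(h(0)*I(3))))*Z = -29*(-23/53) = 667/53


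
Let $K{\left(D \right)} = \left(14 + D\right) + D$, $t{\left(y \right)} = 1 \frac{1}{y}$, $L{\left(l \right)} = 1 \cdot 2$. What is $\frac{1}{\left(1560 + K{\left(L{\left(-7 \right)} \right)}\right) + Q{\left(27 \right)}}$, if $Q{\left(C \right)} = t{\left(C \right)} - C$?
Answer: $\frac{27}{41878} \approx 0.00064473$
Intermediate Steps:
$L{\left(l \right)} = 2$
$t{\left(y \right)} = \frac{1}{y}$
$K{\left(D \right)} = 14 + 2 D$
$Q{\left(C \right)} = \frac{1}{C} - C$
$\frac{1}{\left(1560 + K{\left(L{\left(-7 \right)} \right)}\right) + Q{\left(27 \right)}} = \frac{1}{\left(1560 + \left(14 + 2 \cdot 2\right)\right) + \left(\frac{1}{27} - 27\right)} = \frac{1}{\left(1560 + \left(14 + 4\right)\right) + \left(\frac{1}{27} - 27\right)} = \frac{1}{\left(1560 + 18\right) - \frac{728}{27}} = \frac{1}{1578 - \frac{728}{27}} = \frac{1}{\frac{41878}{27}} = \frac{27}{41878}$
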